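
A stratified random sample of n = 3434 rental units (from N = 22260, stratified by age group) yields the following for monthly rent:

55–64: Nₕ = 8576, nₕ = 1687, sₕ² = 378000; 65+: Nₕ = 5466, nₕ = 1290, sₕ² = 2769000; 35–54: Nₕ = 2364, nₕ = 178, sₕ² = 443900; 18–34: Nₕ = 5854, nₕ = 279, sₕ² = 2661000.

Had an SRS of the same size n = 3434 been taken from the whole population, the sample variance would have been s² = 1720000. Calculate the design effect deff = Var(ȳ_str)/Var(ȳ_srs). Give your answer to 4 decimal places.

1.8408

Var(ȳ_str) = Σ Wₕ²(1−fₕ)sₕ²/nₕ with Wₕ = Nₕ/22260:
  55–64: (8576/22260)²·(1−1687/8576)·378000/1687 = 26.715749
  65+: (5466/22260)²·(1−1290/5466)·2769000/1290 = 98.881044
  35–54: (2364/22260)²·(1−178/2364)·443900/178 = 26.008329
  18–34: (5854/22260)²·(1−279/5854)·2661000/279 = 628.18555
  → Var(ȳ_str) = 779.79067.
Var(ȳ_srs) = (1 − 3434/22260)·1720000/3434 = 423.60497.
deff = 779.79067 / 423.60497 = 1.8408.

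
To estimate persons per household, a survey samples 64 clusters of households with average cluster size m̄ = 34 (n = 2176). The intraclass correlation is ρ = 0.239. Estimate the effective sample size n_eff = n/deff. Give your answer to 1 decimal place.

244.9

deff = 1 + (34 − 1)·0.239 = 1 + 7.887 = 8.887.
n_eff = 2176 / 8.887 = 244.9.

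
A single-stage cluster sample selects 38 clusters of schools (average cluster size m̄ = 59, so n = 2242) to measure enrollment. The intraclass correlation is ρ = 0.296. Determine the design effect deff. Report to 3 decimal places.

deff = 1 + (59 − 1)·0.296 = 1 + 17.168 = 18.168.

18.168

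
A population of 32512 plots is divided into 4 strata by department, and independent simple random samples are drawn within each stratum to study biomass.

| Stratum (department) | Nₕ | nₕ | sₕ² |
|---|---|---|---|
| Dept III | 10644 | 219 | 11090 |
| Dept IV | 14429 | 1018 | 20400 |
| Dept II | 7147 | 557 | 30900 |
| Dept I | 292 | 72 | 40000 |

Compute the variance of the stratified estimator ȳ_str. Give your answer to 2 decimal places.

11.49

Var(ȳ_str) = Σₕ Wₕ²(1 − fₕ)sₕ²/nₕ with Wₕ = Nₕ/N, N = 32512.
Dept III: Wₕ = 0.32738681; term = 0.32738681²·(1 − 0.02057497)·11090/219 = 5.3159512.
Dept IV: Wₕ = 0.44380536; term = 0.44380536²·(1 − 0.07055236)·20400/1018 = 3.6685329.
Dept II: Wₕ = 0.21982653; term = 0.21982653²·(1 − 0.07793480)·30900/557 = 2.4718671.
Dept I: Wₕ = 0.00898130; term = 0.00898130²·(1 − 0.24657534)·40000/72 = 0.03376336.
Sum = 11.490115.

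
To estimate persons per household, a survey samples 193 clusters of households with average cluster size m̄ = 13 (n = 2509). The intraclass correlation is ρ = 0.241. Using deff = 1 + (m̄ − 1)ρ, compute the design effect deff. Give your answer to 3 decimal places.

3.892

deff = 1 + (13 − 1)·0.241 = 1 + 2.892 = 3.892.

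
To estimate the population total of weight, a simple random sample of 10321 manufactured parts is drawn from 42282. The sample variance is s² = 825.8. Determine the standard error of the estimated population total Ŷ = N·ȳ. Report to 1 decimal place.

10398.4

Var(Ŷ) = N²·Var(ȳ) = N²·(1 − n/N)·s²/n.
f = 10321/42282 = 0.24409914; Var(ȳ) = 0.75590086·825.8/10321 = 0.060480857.
Var(Ŷ) = 42282² · 0.060480857 = 1.0812571 × 10^8.
SE(Ŷ) = √(1.0812571 × 10^8) = 10398.4.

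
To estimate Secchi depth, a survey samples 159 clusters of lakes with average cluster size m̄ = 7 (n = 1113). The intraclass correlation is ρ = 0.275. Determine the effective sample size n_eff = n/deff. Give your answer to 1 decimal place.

420.0

deff = 1 + (7 − 1)·0.275 = 1 + 1.65 = 2.65.
n_eff = 1113 / 2.65 = 420.0.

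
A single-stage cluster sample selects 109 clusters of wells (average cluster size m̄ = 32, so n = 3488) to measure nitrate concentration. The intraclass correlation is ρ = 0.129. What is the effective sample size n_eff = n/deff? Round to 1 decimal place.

deff = 1 + (32 − 1)·0.129 = 1 + 3.999 = 4.999.
n_eff = 3488 / 4.999 = 697.7.

697.7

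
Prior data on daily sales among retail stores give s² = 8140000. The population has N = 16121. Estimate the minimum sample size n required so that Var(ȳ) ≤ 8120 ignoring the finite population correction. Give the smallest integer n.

1003

Without fpc, n₀ = s²/D = 8140000/8120 = 1002.4631.
Rounding up, n = 1003.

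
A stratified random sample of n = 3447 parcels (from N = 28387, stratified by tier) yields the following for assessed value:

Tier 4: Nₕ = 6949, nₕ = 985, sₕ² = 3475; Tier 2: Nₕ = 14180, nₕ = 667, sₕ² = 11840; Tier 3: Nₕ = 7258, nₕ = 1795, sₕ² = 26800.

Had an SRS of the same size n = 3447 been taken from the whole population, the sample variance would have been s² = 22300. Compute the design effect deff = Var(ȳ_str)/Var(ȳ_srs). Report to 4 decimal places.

0.9038

Var(ȳ_str) = Σ Wₕ²(1−fₕ)sₕ²/nₕ with Wₕ = Nₕ/28387:
  Tier 4: (6949/28387)²·(1−985/6949)·3475/985 = 0.18144271
  Tier 2: (14180/28387)²·(1−667/14180)·11840/667 = 4.2209954
  Tier 3: (7258/28387)²·(1−1795/7258)·26800/1795 = 0.73464835
  → Var(ȳ_str) = 5.1370865.
Var(ȳ_srs) = (1 − 3447/28387)·22300/3447 = 5.6838228.
deff = 5.1370865 / 5.6838228 = 0.9038.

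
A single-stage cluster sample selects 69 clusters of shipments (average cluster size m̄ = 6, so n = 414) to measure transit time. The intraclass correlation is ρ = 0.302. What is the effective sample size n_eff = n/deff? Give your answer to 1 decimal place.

164.9

deff = 1 + (6 − 1)·0.302 = 1 + 1.51 = 2.51.
n_eff = 414 / 2.51 = 164.9.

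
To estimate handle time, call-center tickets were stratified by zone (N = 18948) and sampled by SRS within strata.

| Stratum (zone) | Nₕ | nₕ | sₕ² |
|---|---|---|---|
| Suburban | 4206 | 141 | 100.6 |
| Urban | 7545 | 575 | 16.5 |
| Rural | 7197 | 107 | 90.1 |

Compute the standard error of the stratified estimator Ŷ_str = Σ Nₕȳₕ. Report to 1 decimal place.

7528.3

Var(Ŷ_str) = Σₕ Nₕ²(1 − fₕ)sₕ²/nₕ.
Suburban: 4206²·(1 − 141/4206)·100.6/141 = 1.2198563 × 10^7.
Urban: 7545²·(1 − 575/7545)·16.5/575 = 1.5090656 × 10^6.
Rural: 7197²·(1 − 107/7197)·90.1/107 = 4.2967368 × 10^7.
Sum = 5.6674997 × 10^7.
SE = √(5.6674997 × 10^7) = 7528.3.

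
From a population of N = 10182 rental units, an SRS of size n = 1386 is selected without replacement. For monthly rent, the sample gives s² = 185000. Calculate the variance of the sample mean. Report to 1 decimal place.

115.3

Under SRS without replacement, Var(ȳ) = (1 − f)·s²/n with f = n/N = 1386/10182 = 0.13612257.
Var(ȳ) = (1 − 0.13612257)·185000/1386 = 0.86387743·133.47763 = 115.30832.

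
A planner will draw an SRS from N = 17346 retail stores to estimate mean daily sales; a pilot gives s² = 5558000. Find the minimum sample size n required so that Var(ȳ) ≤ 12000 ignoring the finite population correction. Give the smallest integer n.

464

Without fpc, n₀ = s²/D = 5558000/12000 = 463.1667.
Rounding up, n = 464.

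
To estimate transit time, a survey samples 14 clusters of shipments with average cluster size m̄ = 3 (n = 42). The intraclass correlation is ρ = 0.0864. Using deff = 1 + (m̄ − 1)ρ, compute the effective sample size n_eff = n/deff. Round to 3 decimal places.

deff = 1 + (3 − 1)·0.0864 = 1 + 0.1728 = 1.1728.
n_eff = 42 / 1.1728 = 35.812.

35.812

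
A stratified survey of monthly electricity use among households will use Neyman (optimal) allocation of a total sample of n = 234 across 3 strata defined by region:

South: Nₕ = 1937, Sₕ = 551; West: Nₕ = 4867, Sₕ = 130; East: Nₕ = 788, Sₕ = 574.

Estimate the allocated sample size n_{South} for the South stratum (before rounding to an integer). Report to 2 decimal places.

116.04

Neyman allocation: nₕ = n·NₕSₕ / Σⱼ NⱼSⱼ.
Σ NⱼSⱼ = 1937·551 + 4867·130 + 788·574 = 2.152309 × 10^6.
n_{South} = 234·1937·551 / (2.152309 × 10^6) = 116.04.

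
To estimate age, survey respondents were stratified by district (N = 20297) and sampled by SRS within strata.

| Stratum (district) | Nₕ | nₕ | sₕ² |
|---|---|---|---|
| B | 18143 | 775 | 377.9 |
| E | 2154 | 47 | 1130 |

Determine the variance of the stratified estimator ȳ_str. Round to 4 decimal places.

0.6378

Var(ȳ_str) = Σₕ Wₕ²(1 − fₕ)sₕ²/nₕ with Wₕ = Nₕ/N, N = 20297.
B: Wₕ = 0.89387594; term = 0.89387594²·(1 − 0.04271620)·377.9/775 = 0.37296699.
E: Wₕ = 0.10612406; term = 0.10612406²·(1 − 0.02181987)·1130/47 = 0.26486655.
Sum = 0.63783354.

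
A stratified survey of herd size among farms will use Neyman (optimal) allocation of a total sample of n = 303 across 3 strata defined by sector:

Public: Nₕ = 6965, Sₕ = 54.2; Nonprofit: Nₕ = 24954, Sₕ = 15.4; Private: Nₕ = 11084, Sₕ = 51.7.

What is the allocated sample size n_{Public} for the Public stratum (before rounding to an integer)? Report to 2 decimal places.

Neyman allocation: nₕ = n·NₕSₕ / Σⱼ NⱼSⱼ.
Σ NⱼSⱼ = 6965·54.2 + 24954·15.4 + 11084·51.7 = 1.3348374 × 10^6.
n_{Public} = 303·6965·54.2 / (1.3348374 × 10^6) = 85.69.

85.69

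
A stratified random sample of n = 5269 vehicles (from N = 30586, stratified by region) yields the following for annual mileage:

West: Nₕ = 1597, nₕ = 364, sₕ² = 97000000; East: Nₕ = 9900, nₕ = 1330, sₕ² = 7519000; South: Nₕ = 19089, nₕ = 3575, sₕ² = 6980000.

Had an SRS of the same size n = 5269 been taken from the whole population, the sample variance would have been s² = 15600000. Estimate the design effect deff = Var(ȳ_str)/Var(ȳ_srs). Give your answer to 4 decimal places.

0.6903

Var(ȳ_str) = Σ Wₕ²(1−fₕ)sₕ²/nₕ with Wₕ = Nₕ/30586:
  West: (1597/30586)²·(1−364/1597)·97000000/364 = 560.90973
  East: (9900/30586)²·(1−1330/9900)·7519000/1330 = 512.71862
  South: (19089/30586)²·(1−3575/19089)·6980000/3575 = 618.07471
  → Var(ȳ_str) = 1691.7031.
Var(ȳ_srs) = (1 − 5269/30586)·15600000/5269 = 2450.6763.
deff = 1691.7031 / 2450.6763 = 0.6903.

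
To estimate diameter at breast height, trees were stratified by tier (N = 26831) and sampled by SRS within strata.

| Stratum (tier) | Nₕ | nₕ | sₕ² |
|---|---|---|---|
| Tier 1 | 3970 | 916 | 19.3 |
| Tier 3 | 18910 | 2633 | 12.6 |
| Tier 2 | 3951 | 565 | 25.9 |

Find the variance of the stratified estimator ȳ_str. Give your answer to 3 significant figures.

Var(ȳ_str) = Σₕ Wₕ²(1 − fₕ)sₕ²/nₕ with Wₕ = Nₕ/N, N = 26831.
Tier 1: Wₕ = 0.14796318; term = 0.14796318²·(1 − 0.23073048)·19.3/916 = 3.5485233 × 10^-4.
Tier 3: Wₕ = 0.70478178; term = 0.70478178²·(1 − 0.13923850)·12.6/2633 = 0.0020460294.
Tier 2: Wₕ = 0.14725504; term = 0.14725504²·(1 − 0.14300177)·25.9/565 = 8.5186658 × 10^-4.
Sum = 0.0032527483.

0.00325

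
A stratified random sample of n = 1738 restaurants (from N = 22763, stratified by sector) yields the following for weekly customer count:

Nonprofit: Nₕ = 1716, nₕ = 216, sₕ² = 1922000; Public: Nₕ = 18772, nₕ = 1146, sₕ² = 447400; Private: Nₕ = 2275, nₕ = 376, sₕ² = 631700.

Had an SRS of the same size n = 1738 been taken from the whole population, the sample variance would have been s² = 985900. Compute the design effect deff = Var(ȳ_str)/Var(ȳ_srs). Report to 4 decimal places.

Var(ȳ_str) = Σ Wₕ²(1−fₕ)sₕ²/nₕ with Wₕ = Nₕ/22763:
  Nonprofit: (1716/22763)²·(1−216/1716)·1922000/216 = 44.202739
  Public: (18772/22763)²·(1−1146/18772)·447400/1146 = 249.29678
  Private: (2275/22763)²·(1−376/2275)·631700/376 = 14.007815
  → Var(ȳ_str) = 307.50733.
Var(ȳ_srs) = (1 − 1738/22763)·985900/1738 = 523.94971.
deff = 307.50733 / 523.94971 = 0.5869.

0.5869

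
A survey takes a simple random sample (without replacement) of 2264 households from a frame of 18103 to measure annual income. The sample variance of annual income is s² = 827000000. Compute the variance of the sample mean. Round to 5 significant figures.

319600

Under SRS without replacement, Var(ȳ) = (1 − f)·s²/n with f = n/N = 2264/18103 = 0.12506214.
Var(ȳ) = (1 − 0.12506214)·827000000/2264 = 0.87493786·365282.69 = 319599.65.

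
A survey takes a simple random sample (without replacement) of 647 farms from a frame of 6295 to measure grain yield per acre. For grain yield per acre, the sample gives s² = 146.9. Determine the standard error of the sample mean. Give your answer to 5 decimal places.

0.45134

Under SRS without replacement, Var(ȳ) = (1 − f)·s²/n with f = n/N = 647/6295 = 0.10277998.
Var(ȳ) = (1 − 0.10277998)·146.9/647 = 0.89722002·0.22704791 = 0.20371193.
SE(ȳ) = √(0.20371193) = 0.45134.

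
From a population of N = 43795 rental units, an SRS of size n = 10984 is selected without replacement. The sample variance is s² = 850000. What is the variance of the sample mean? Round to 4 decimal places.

Under SRS without replacement, Var(ȳ) = (1 − f)·s²/n with f = n/N = 10984/43795 = 0.25080489.
Var(ȳ) = (1 − 0.25080489)·850000/10984 = 0.74919511·77.385288 = 57.976679.

57.9767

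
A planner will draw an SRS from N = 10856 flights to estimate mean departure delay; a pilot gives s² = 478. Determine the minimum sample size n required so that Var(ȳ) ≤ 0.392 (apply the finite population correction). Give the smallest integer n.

1097

Without fpc, n₀ = s²/D = 478/0.392 = 1219.3878.
With fpc, (1 − n/N)·s²/n ≤ D requires n ≥ n₀/(1 + n₀/N) = 1219.3878/(1 + 1219.3878/10856) = 1096.2525.
Rounding up, n = 1097.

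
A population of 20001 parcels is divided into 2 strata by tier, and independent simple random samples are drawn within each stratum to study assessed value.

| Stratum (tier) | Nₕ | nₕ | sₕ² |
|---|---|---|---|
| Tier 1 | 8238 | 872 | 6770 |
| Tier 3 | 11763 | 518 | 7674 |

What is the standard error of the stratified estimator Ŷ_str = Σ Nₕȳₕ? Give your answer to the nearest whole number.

Var(Ŷ_str) = Σₕ Nₕ²(1 − fₕ)sₕ²/nₕ.
Tier 1: 8238²·(1 − 872/8238)·6770/872 = 4.7111365 × 10^8.
Tier 3: 11763²·(1 − 518/11763)·7674/518 = 1.9596098 × 10^9.
Sum = 2.4307235 × 10^9.
SE = √(2.4307235 × 10^9) = 49302.

49302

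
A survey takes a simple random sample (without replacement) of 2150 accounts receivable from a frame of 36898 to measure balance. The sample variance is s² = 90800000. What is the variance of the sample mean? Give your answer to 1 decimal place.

39771.7

Under SRS without replacement, Var(ȳ) = (1 − f)·s²/n with f = n/N = 2150/36898 = 0.05826874.
Var(ȳ) = (1 − 0.05826874)·90800000/2150 = 0.94173126·42232.558 = 39771.72.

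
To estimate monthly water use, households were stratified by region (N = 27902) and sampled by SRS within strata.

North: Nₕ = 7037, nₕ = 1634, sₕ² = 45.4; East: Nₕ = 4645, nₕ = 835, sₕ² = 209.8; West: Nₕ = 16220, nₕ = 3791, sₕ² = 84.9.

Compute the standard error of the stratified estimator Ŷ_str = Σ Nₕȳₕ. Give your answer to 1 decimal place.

3165.1

Var(Ŷ_str) = Σₕ Nₕ²(1 − fₕ)sₕ²/nₕ.
North: 7037²·(1 − 1634/7037)·45.4/1634 = 1.056395 × 10^6.
East: 4645²·(1 − 835/4645)·209.8/835 = 4.4466168 × 10^6.
West: 16220²·(1 − 3791/16220)·84.9/3791 = 4.5148252 × 10^6.
Sum = 1.0017837 × 10^7.
SE = √(1.0017837 × 10^7) = 3165.1.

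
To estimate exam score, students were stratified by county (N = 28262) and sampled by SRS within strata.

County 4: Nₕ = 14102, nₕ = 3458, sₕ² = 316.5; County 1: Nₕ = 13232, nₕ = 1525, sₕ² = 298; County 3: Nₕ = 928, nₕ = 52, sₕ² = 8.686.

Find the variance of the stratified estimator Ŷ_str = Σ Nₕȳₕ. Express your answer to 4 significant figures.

4.414 × 10^7

Var(Ŷ_str) = Σₕ Nₕ²(1 − fₕ)sₕ²/nₕ.
County 4: 14102²·(1 − 3458/14102)·316.5/3458 = 1.3738341 × 10^7.
County 1: 13232²·(1 − 1525/13232)·298/1525 = 3.0270356 × 10^7.
County 3: 928²·(1 − 52/928)·8.686/52 = 135790.24.
Sum = 4.4144487 × 10^7.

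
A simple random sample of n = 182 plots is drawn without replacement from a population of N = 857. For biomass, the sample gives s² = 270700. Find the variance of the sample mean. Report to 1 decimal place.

Under SRS without replacement, Var(ȳ) = (1 − f)·s²/n with f = n/N = 182/857 = 0.21236873.
Var(ȳ) = (1 − 0.21236873)·270700/182 = 0.78763127·1487.3626 = 1171.4933.

1171.5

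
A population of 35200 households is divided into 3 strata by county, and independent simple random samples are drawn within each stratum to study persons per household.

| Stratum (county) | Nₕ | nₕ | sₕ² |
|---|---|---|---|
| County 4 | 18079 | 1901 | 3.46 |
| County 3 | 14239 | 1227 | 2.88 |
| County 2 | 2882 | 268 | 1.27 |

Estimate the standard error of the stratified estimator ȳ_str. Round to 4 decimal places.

0.0285

Var(ȳ_str) = Σₕ Wₕ²(1 − fₕ)sₕ²/nₕ with Wₕ = Nₕ/N, N = 35200.
County 4: Wₕ = 0.51360795; term = 0.51360795²·(1 − 0.10514962)·3.46/1901 = 4.2964315 × 10^-4.
County 3: Wₕ = 0.40451705; term = 0.40451705²·(1 − 0.08617178)·2.88/1227 = 3.5098305 × 10^-4.
County 2: Wₕ = 0.08187500; term = 0.08187500²·(1 − 0.09299098)·1.27/268 = 2.8812647 × 10^-5.
Sum = 8.0943885 × 10^-4.
SE = √(8.0943885 × 10^-4) = 0.0285.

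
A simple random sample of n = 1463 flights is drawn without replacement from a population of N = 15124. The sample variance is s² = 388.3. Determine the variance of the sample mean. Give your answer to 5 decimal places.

0.23974

Under SRS without replacement, Var(ȳ) = (1 − f)·s²/n with f = n/N = 1463/15124 = 0.09673367.
Var(ȳ) = (1 − 0.09673367)·388.3/1463 = 0.90326633·0.26541353 = 0.23973911.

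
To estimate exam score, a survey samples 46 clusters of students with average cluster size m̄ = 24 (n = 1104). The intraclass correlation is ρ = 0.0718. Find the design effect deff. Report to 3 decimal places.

2.651

deff = 1 + (24 − 1)·0.0718 = 1 + 1.6514 = 2.6514.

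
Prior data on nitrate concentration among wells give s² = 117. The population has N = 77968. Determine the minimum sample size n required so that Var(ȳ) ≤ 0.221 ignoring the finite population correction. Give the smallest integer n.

530

Without fpc, n₀ = s²/D = 117/0.221 = 529.4118.
Rounding up, n = 530.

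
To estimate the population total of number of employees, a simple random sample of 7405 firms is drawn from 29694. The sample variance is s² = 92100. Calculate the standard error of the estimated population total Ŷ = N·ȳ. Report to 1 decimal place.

Var(Ŷ) = N²·Var(ȳ) = N²·(1 − n/N)·s²/n.
f = 7405/29694 = 0.24937698; Var(ȳ) = 0.75062302·92100/7405 = 9.3359055.
Var(Ŷ) = 29694² · 9.3359055 = 8.2317819 × 10^9.
SE(Ŷ) = √(8.2317819 × 10^9) = 90729.2.

90729.2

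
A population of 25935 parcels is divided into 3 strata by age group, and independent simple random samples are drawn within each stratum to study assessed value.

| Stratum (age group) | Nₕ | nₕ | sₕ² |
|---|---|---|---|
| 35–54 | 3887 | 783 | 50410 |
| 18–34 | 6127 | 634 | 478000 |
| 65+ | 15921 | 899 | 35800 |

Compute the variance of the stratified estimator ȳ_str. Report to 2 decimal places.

53.04

Var(ȳ_str) = Σₕ Wₕ²(1 − fₕ)sₕ²/nₕ with Wₕ = Nₕ/N, N = 25935.
35–54: Wₕ = 0.14987469; term = 0.14987469²·(1 − 0.20144070)·50410/783 = 1.1548317.
18–34: Wₕ = 0.23624446; term = 0.23624446²·(1 − 0.10347642)·478000/634 = 37.724511.
65+: Wₕ = 0.61388086; term = 0.61388086²·(1 − 0.05646630)·35800/899 = 14.159533.
Sum = 53.038876.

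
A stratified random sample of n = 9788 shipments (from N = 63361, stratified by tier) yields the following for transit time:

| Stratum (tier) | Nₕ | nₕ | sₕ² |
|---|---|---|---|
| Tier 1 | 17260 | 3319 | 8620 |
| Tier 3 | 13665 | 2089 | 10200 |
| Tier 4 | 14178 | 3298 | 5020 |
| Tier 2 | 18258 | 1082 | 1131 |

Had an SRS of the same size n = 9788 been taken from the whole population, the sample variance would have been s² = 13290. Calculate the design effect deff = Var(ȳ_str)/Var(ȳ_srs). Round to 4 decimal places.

Var(ȳ_str) = Σ Wₕ²(1−fₕ)sₕ²/nₕ with Wₕ = Nₕ/63361:
  Tier 1: (17260/63361)²·(1−3319/17260)·8620/3319 = 0.1556649
  Tier 3: (13665/63361)²·(1−2089/13665)·10200/2089 = 0.19239148
  Tier 4: (14178/63361)²·(1−3298/14178)·5020/3298 = 0.05848613
  Tier 2: (18258/63361)²·(1−1082/18258)·1131/1082 = 0.081651945
  → Var(ȳ_str) = 0.48819446.
Var(ȳ_srs) = (1 − 9788/63361)·13290/9788 = 1.1480346.
deff = 0.48819446 / 1.1480346 = 0.4252.

0.4252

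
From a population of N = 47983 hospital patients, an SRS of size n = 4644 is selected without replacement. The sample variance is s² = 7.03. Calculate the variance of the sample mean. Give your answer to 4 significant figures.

Under SRS without replacement, Var(ȳ) = (1 − f)·s²/n with f = n/N = 4644/47983 = 0.09678428.
Var(ȳ) = (1 − 0.09678428)·7.03/4644 = 0.90321572·0.0015137812 = 0.001367271.

0.001367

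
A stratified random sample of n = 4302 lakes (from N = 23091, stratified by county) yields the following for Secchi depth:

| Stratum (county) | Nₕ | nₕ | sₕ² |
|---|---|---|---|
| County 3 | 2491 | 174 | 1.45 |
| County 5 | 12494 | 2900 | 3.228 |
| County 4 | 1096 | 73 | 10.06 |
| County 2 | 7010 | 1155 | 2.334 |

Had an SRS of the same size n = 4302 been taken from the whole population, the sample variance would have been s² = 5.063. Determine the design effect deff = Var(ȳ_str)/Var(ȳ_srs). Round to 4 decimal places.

Var(ȳ_str) = Σ Wₕ²(1−fₕ)sₕ²/nₕ with Wₕ = Nₕ/23091:
  County 3: (2491/23091)²·(1−174/2491)·1.45/174 = 9.0205503 × 10^-5
  County 5: (12494/23091)²·(1−2900/12494)·3.228/2900 = 2.5023685 × 10^-4
  County 4: (1096/23091)²·(1−73/1096)·10.06/73 = 2.8978495 × 10^-4
  County 2: (7010/23091)²·(1−1155/7010)·2.334/1155 = 1.5555297 × 10^-4
  → Var(ȳ_str) = 7.8578027 × 10^-4.
Var(ȳ_srs) = (1 − 4302/23091)·5.063/4302 = 9.5763155 × 10^-4.
deff = (7.8578027 × 10^-4) / (9.5763155 × 10^-4) = 0.8205.

0.8205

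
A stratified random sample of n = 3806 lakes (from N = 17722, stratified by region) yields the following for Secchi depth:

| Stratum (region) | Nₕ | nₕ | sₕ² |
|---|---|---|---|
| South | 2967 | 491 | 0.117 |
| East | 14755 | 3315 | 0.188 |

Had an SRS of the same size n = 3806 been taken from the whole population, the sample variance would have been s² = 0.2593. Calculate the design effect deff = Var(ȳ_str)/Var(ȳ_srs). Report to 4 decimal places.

0.6739

Var(ȳ_str) = Σ Wₕ²(1−fₕ)sₕ²/nₕ with Wₕ = Nₕ/17722:
  South: (2967/17722)²·(1−491/2967)·0.117/491 = 5.5737449 × 10^-6
  East: (14755/17722)²·(1−3315/14755)·0.188/3315 = 3.0479939 × 10^-5
  → Var(ȳ_str) = 3.6053684 × 10^-5.
Var(ȳ_srs) = (1 − 3806/17722)·0.2593/3806 = 5.3497738 × 10^-5.
deff = (3.6053684 × 10^-5) / (5.3497738 × 10^-5) = 0.6739.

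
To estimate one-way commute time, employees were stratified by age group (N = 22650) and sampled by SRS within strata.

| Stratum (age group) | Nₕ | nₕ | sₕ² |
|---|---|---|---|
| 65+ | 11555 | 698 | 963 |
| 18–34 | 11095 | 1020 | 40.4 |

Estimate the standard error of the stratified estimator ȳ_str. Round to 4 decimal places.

0.5882

Var(ȳ_str) = Σₕ Wₕ²(1 − fₕ)sₕ²/nₕ with Wₕ = Nₕ/N, N = 22650.
65+: Wₕ = 0.51015453; term = 0.51015453²·(1 − 0.06040675)·963/698 = 0.33737604.
18–34: Wₕ = 0.48984547; term = 0.48984547²·(1 − 0.09193330)·40.4/1020 = 0.0086301261.
Sum = 0.34600617.
SE = √(0.34600617) = 0.5882.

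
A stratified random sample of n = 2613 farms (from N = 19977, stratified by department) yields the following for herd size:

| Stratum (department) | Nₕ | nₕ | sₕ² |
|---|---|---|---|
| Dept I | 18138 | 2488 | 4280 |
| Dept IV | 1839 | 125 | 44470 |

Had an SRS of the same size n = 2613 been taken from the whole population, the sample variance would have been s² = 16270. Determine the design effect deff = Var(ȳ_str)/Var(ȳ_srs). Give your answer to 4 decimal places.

0.7453

Var(ȳ_str) = Σ Wₕ²(1−fₕ)sₕ²/nₕ with Wₕ = Nₕ/19977:
  Dept I: (18138/19977)²·(1−2488/18138)·4280/2488 = 1.2235919
  Dept IV: (1839/19977)²·(1−125/1839)·44470/125 = 2.8098887
  → Var(ȳ_str) = 4.0334806.
Var(ȳ_srs) = (1 − 2613/19977)·16270/2613 = 5.4121229.
deff = 4.0334806 / 5.4121229 = 0.7453.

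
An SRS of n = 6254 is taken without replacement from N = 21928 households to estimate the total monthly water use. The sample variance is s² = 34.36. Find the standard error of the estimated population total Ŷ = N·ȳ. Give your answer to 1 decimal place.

1374.2

Var(Ŷ) = N²·Var(ȳ) = N²·(1 − n/N)·s²/n.
f = 6254/21928 = 0.28520613; Var(ȳ) = 0.71479387·34.36/6254 = 0.0039271374.
Var(Ŷ) = 21928² · 0.0039271374 = 1.8883137 × 10^6.
SE(Ŷ) = √(1.8883137 × 10^6) = 1374.2.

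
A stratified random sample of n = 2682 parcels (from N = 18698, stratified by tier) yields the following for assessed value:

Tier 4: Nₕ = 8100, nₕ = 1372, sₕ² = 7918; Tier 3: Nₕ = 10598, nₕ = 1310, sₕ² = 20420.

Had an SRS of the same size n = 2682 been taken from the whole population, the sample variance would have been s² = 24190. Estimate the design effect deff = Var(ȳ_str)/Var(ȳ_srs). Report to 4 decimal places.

Var(ȳ_str) = Σ Wₕ²(1−fₕ)sₕ²/nₕ with Wₕ = Nₕ/18698:
  Tier 4: (8100/18698)²·(1−1372/8100)·7918/1372 = 0.89958473
  Tier 3: (10598/18698)²·(1−1310/10598)·20420/1310 = 4.388744
  → Var(ȳ_str) = 5.2883287.
Var(ȳ_srs) = (1 − 2682/18698)·24190/2682 = 7.7256673.
deff = 5.2883287 / 7.7256673 = 0.6845.

0.6845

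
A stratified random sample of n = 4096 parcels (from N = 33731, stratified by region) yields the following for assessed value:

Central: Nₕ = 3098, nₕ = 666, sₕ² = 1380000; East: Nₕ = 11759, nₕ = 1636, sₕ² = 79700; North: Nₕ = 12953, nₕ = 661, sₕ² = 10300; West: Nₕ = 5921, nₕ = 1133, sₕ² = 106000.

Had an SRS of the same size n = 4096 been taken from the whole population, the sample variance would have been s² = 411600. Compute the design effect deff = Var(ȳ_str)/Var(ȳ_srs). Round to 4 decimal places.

0.2643

Var(ȳ_str) = Σ Wₕ²(1−fₕ)sₕ²/nₕ with Wₕ = Nₕ/33731:
  Central: (3098/33731)²·(1−666/3098)·1380000/666 = 13.721178
  East: (11759/33731)²·(1−1636/11759)·79700/1636 = 5.0967839
  North: (12953/33731)²·(1−661/12953)·10300/661 = 2.1805711
  West: (5921/33731)²·(1−1133/5921)·106000/1133 = 2.3311312
  → Var(ȳ_str) = 23.329664.
Var(ȳ_srs) = (1 − 4096/33731)·411600/4096 = 88.285856.
deff = 23.329664 / 88.285856 = 0.2643.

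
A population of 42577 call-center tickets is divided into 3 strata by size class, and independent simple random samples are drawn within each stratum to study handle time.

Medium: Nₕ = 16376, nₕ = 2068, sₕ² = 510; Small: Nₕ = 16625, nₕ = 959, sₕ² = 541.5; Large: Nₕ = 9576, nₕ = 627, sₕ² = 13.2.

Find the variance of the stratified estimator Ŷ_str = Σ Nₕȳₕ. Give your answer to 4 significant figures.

2.066 × 10^8

Var(Ŷ_str) = Σₕ Nₕ²(1 − fₕ)sₕ²/nₕ.
Medium: 16376²·(1 − 2068/16376)·510/2068 = 5.778384 × 10^7.
Small: 16625²·(1 − 959/16625)·541.5/959 = 1.4706172 × 10^8.
Large: 9576²·(1 − 627/9576)·13.2/627 = 1.8041184 × 10^6.
Sum = 2.0664968 × 10^8.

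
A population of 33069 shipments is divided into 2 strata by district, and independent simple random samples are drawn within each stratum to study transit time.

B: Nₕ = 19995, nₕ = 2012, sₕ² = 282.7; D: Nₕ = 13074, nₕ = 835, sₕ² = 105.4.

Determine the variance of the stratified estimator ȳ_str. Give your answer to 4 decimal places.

Var(ȳ_str) = Σₕ Wₕ²(1 − fₕ)sₕ²/nₕ with Wₕ = Nₕ/N, N = 33069.
B: Wₕ = 0.60464483; term = 0.60464483²·(1 − 0.10062516)·282.7/2012 = 0.046199711.
D: Wₕ = 0.39535517; term = 0.39535517²·(1 − 0.06386722)·105.4/835 = 0.01846998.
Sum = 0.064669691.

0.0647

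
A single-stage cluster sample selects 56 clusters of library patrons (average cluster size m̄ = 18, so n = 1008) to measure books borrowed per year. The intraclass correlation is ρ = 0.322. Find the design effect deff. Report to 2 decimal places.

deff = 1 + (18 − 1)·0.322 = 1 + 5.474 = 6.474.

6.47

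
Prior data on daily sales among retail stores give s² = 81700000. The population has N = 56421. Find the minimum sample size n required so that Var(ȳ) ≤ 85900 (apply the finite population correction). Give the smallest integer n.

Without fpc, n₀ = s²/D = 81700000/85900 = 951.1059.
With fpc, (1 − n/N)·s²/n ≤ D requires n ≥ n₀/(1 + n₀/N) = 951.1059/(1 + 951.1059/56421) = 935.3386.
Rounding up, n = 936.

936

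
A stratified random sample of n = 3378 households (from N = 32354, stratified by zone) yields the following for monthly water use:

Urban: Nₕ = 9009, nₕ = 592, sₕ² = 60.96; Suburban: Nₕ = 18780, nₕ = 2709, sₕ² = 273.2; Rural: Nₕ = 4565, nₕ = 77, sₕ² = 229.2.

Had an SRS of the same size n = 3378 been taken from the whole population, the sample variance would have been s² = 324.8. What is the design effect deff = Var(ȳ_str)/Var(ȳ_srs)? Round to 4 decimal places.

Var(ȳ_str) = Σ Wₕ²(1−fₕ)sₕ²/nₕ with Wₕ = Nₕ/32354:
  Urban: (9009/32354)²·(1−592/9009)·60.96/592 = 0.0074593537
  Suburban: (18780/32354)²·(1−2709/18780)·273.2/2709 = 0.029077309
  Rural: (4565/32354)²·(1−77/4565)·229.2/77 = 0.058258803
  → Var(ȳ_str) = 0.094795466.
Var(ȳ_srs) = (1 − 3378/32354)·324.8/3378 = 0.086112625.
deff = 0.094795466 / 0.086112625 = 1.1008.

1.1008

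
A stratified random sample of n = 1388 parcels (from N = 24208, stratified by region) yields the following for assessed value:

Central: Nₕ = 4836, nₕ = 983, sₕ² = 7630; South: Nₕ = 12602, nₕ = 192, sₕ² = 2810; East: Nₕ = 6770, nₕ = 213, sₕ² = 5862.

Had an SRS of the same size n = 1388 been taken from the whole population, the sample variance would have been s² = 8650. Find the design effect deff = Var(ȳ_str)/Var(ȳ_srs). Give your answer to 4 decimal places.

Var(ȳ_str) = Σ Wₕ²(1−fₕ)sₕ²/nₕ with Wₕ = Nₕ/24208:
  Central: (4836/24208)²·(1−983/4836)·7630/983 = 0.24679622
  South: (12602/24208)²·(1−192/12602)·2810/192 = 3.9056968
  East: (6770/24208)²·(1−213/6770)·5862/213 = 2.0846936
  → Var(ȳ_str) = 6.2371866.
Var(ȳ_srs) = (1 − 1388/24208)·8650/1388 = 5.8746686.
deff = 6.2371866 / 5.8746686 = 1.0617.

1.0617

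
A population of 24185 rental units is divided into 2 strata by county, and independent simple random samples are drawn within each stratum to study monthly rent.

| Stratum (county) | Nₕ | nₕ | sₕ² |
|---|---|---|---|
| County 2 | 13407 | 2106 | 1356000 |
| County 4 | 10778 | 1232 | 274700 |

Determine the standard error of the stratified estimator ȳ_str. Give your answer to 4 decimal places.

Var(ȳ_str) = Σₕ Wₕ²(1 − fₕ)sₕ²/nₕ with Wₕ = Nₕ/N, N = 24185.
County 2: Wₕ = 0.55435187; term = 0.55435187²·(1 − 0.15708212)·1356000/2106 = 166.78524.
County 4: Wₕ = 0.44564813; term = 0.44564813²·(1 − 0.11430692)·274700/1232 = 39.220703.
Sum = 206.00594.
SE = √(206.00594) = 14.3529.

14.3529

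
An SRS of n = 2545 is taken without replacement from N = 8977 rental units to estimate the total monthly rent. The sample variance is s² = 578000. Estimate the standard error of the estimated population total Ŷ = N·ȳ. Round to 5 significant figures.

114510

Var(Ŷ) = N²·Var(ȳ) = N²·(1 − n/N)·s²/n.
f = 2545/8977 = 0.28350228; Var(ȳ) = 0.71649772·578000/2545 = 162.72522.
Var(Ŷ) = 8977² · 162.72522 = 1.3113461 × 10^10.
SE(Ŷ) = √(1.3113461 × 10^10) = 114510.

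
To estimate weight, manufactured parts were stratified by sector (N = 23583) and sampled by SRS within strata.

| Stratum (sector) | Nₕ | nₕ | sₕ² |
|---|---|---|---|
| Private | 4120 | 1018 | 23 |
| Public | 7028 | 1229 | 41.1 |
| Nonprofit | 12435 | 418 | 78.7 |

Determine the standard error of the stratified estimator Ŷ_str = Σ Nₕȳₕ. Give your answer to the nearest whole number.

Var(Ŷ_str) = Σₕ Nₕ²(1 − fₕ)sₕ²/nₕ.
Private: 4120²·(1 − 1018/4120)·23/1018 = 288748.06.
Public: 7028²·(1 − 1229/7028)·41.1/1229 = 1.3629339 × 10^6.
Nonprofit: 12435²·(1 − 418/12435)·78.7/418 = 2.8134571 × 10^7.
Sum = 2.9786253 × 10^7.
SE = √(2.9786253 × 10^7) = 5458.

5458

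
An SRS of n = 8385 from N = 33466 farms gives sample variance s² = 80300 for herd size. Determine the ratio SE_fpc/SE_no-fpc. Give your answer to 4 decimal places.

0.8657

f = n/N = 8385/33466 = 0.25055280.
SE_no-fpc = √(s²/n) = 3.0946122; SE_fpc = √((1−f)s²/n) = 2.679025.
Ratio = √(1−f) = 0.86570619.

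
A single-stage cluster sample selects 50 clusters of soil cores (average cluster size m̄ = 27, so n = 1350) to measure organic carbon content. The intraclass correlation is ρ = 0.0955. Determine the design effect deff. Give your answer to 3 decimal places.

3.483

deff = 1 + (27 − 1)·0.0955 = 1 + 2.483 = 3.483.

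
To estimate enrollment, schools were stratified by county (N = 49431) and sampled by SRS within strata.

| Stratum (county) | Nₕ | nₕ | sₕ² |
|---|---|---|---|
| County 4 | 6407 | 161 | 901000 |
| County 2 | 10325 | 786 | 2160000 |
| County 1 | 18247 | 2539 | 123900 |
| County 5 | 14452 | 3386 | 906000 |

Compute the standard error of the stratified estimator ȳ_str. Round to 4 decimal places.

15.0221

Var(ȳ_str) = Σₕ Wₕ²(1 − fₕ)sₕ²/nₕ with Wₕ = Nₕ/N, N = 49431.
County 4: Wₕ = 0.12961502; term = 0.12961502²·(1 − 0.02512877)·901000/161 = 91.65514.
County 2: Wₕ = 0.20887702; term = 0.20887702²·(1 − 0.07612591)·2160000/786 = 110.77081.
County 1: Wₕ = 0.36914082; term = 0.36914082²·(1 − 0.13914616)·123900/2539 = 5.7242972.
County 5: Wₕ = 0.29236714; term = 0.29236714²·(1 − 0.23429283)·906000/3386 = 17.513021.
Sum = 225.66327.
SE = √(225.66327) = 15.0221.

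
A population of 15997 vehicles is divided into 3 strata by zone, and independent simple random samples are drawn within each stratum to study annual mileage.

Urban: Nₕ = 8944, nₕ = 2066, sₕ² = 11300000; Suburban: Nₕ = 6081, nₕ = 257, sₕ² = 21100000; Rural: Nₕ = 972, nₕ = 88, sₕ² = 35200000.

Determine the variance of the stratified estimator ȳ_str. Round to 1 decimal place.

14020.3

Var(ȳ_str) = Σₕ Wₕ²(1 − fₕ)sₕ²/nₕ with Wₕ = Nₕ/N, N = 15997.
Urban: Wₕ = 0.55910483; term = 0.55910483²·(1 − 0.23099284)·11300000/2066 = 1314.8161.
Suburban: Wₕ = 0.38013378; term = 0.38013378²·(1 − 0.04226279)·21100000/257 = 11362.362.
Rural: Wₕ = 0.06076139; term = 0.06076139²·(1 − 0.09053498)·35200000/88 = 1343.0786.
Sum = 14020.257.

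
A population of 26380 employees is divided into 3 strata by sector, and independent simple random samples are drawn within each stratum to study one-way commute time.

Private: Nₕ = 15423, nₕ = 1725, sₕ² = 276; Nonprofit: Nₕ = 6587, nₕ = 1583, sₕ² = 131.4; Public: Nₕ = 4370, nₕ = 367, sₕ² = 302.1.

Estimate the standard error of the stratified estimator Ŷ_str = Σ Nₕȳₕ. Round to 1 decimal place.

7137.1

Var(Ŷ_str) = Σₕ Nₕ²(1 − fₕ)sₕ²/nₕ.
Private: 15423²·(1 − 1725/15423)·276/1725 = 3.3802281 × 10^7.
Nonprofit: 6587²·(1 − 1583/6587)·131.4/1583 = 2.7360209 × 10^6.
Public: 4370²·(1 − 367/4370)·302.1/367 = 1.4399642 × 10^7.
Sum = 5.0937944 × 10^7.
SE = √(5.0937944 × 10^7) = 7137.1.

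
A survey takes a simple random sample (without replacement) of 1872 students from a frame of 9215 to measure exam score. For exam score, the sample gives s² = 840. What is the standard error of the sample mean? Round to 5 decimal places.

0.59797

Under SRS without replacement, Var(ȳ) = (1 − f)·s²/n with f = n/N = 1872/9215 = 0.20314704.
Var(ȳ) = (1 − 0.20314704)·840/1872 = 0.79685296·0.44871795 = 0.35756222.
SE(ȳ) = √(0.35756222) = 0.59797.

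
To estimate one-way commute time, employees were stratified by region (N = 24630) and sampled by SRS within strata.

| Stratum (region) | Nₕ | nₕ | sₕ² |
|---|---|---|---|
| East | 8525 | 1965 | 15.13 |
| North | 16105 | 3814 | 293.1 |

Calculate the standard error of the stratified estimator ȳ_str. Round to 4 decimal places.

0.1606

Var(ȳ_str) = Σₕ Wₕ²(1 − fₕ)sₕ²/nₕ with Wₕ = Nₕ/N, N = 24630.
East: Wₕ = 0.34612261; term = 0.34612261²·(1 − 0.23049853)·15.13/1965 = 7.0981599 × 10^-4.
North: Wₕ = 0.65387739; term = 0.65387739²·(1 − 0.23682086)·293.1/3814 = 0.025075769.
Sum = 0.025785585.
SE = √(0.025785585) = 0.1606.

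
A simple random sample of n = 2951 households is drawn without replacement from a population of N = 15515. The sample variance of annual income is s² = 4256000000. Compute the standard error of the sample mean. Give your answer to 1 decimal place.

Under SRS without replacement, Var(ȳ) = (1 − f)·s²/n with f = n/N = 2951/15515 = 0.19020303.
Var(ȳ) = (1 − 0.19020303)·4256000000/2951 = 0.80979697·1.442223 × 10^6 = 1.1679078 × 10^6.
SE(ȳ) = √(1.1679078 × 10^6) = 1080.7.

1080.7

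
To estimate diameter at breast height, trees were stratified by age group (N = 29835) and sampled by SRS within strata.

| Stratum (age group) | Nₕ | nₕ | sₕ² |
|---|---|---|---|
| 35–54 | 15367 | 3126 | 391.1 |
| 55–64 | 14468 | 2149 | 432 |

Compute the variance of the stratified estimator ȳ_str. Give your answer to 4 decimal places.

Var(ȳ_str) = Σₕ Wₕ²(1 − fₕ)sₕ²/nₕ with Wₕ = Nₕ/N, N = 29835.
35–54: Wₕ = 0.51506620; term = 0.51506620²·(1 − 0.20342292)·391.1/3126 = 0.02643947.
55–64: Wₕ = 0.48493380; term = 0.48493380²·(1 − 0.14853470)·432/2149 = 0.040251234.
Sum = 0.066690704.

0.0667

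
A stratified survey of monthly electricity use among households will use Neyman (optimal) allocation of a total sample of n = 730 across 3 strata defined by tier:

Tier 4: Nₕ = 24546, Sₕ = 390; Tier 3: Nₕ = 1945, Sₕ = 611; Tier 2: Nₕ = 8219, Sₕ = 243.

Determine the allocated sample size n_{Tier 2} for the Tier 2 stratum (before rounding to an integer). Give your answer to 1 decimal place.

114.3

Neyman allocation: nₕ = n·NₕSₕ / Σⱼ NⱼSⱼ.
Σ NⱼSⱼ = 24546·390 + 1945·611 + 8219·243 = 1.2758552 × 10^7.
n_{Tier 2} = 730·8219·243 / (1.2758552 × 10^7) = 114.3.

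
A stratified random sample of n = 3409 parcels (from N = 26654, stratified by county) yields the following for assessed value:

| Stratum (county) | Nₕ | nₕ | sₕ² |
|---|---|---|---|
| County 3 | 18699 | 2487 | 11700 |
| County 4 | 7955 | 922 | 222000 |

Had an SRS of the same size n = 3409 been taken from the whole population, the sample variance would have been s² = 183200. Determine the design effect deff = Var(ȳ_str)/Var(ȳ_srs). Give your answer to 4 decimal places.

Var(ȳ_str) = Σ Wₕ²(1−fₕ)sₕ²/nₕ with Wₕ = Nₕ/26654:
  County 3: (18699/26654)²·(1−2487/18699)·11700/2487 = 2.0074293
  County 4: (7955/26654)²·(1−922/7955)·222000/922 = 18.961735
  → Var(ȳ_str) = 20.969164.
Var(ȳ_srs) = (1 − 3409/26654)·183200/3409 = 46.866835.
deff = 20.969164 / 46.866835 = 0.4474.

0.4474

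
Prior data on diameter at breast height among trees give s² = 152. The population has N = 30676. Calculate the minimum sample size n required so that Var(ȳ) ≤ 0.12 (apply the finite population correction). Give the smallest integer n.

1217

Without fpc, n₀ = s²/D = 152/0.12 = 1266.6667.
With fpc, (1 − n/N)·s²/n ≤ D requires n ≥ n₀/(1 + n₀/N) = 1266.6667/(1 + 1266.6667/30676) = 1216.4378.
Rounding up, n = 1217.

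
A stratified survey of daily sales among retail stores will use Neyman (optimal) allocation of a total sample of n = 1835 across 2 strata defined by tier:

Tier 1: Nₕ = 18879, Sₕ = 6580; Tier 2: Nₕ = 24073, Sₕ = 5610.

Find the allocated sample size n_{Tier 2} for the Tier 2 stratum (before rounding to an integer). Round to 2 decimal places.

955.81

Neyman allocation: nₕ = n·NₕSₕ / Σⱼ NⱼSⱼ.
Σ NⱼSⱼ = 18879·6580 + 24073·5610 = 2.5927335 × 10^8.
n_{Tier 2} = 1835·24073·5610 / (2.5927335 × 10^8) = 955.81.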